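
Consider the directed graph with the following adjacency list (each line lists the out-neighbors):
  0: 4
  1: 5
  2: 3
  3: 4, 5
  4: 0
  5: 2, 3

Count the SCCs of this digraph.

3

{2, 3, 5} are all mutually reachable — one SCC of size 3.
{0, 4} are all mutually reachable — one SCC of size 2.
{1} is an SCC by itself.
That gives 3 strongly connected components.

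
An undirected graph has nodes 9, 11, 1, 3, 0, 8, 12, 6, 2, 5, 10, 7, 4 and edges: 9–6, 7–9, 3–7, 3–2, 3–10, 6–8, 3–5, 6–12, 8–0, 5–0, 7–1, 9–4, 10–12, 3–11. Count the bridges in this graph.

The edges on the cycle 3-7-9-6-8-0-5-3 are not bridges since each lies on that cycle.
But removing 3–2 disconnects 3 from 2; removing 7–1 disconnects 7 from 1; removing 9–4 disconnects 9 from 4; removing 11–3 disconnects 11 from 3 — these are bridges.
That makes 4 bridges.

4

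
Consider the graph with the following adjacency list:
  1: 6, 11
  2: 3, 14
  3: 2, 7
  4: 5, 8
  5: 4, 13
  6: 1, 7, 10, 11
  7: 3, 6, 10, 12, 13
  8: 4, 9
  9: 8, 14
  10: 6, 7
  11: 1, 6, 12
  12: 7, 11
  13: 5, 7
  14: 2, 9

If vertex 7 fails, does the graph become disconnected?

Deleting 7 raises the number of components from 1 to 2, so 7 is a cut vertex.

Yes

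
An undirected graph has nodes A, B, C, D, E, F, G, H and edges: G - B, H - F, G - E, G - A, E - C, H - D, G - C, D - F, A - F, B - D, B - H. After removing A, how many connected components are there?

With A gone, the remaining components are: {B, C, D, E, F, G, H}.
That is 1 component.

1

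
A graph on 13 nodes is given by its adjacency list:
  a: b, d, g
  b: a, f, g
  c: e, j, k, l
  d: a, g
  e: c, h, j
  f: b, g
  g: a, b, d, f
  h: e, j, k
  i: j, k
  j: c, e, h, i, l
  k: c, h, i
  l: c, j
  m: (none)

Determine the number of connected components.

3

m is isolated — a component by itself.
Starting from a we can reach a, b, d, f, g. That is one component of size 5.
Starting from c we can reach c, e, h, i, j, k, l. That is one component of size 7.
Total: 3 components.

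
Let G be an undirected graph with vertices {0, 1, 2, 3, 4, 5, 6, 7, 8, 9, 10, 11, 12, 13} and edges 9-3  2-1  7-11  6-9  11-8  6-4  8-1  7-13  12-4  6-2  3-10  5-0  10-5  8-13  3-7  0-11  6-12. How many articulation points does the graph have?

Removing 6 increases the component count from 1 to 2, so 6 is a cut vertex.
By contrast removing 11 leaves 1 component; it is not a cut vertex. No other vertex is a cut vertex either.

1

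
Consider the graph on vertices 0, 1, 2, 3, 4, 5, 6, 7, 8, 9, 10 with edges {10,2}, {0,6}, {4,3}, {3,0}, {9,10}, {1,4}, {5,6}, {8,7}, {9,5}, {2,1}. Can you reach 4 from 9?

Yes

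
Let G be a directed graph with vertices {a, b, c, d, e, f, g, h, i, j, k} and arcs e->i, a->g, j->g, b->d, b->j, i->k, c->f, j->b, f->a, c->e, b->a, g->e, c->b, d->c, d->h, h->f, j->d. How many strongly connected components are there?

8

{b, c, d, j} are all mutually reachable — one SCC of size 4.
{e} is an SCC by itself.
{f} is an SCC by itself.
{g} is an SCC by itself.
{i} is an SCC by itself.
(and 3 more singleton SCCs)
That gives 8 strongly connected components.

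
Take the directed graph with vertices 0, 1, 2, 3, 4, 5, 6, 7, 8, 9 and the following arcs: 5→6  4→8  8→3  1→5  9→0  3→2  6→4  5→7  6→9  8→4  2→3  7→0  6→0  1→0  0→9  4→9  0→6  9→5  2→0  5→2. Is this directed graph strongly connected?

No

There is no directed path from 0 to 1, so the graph is not strongly connected.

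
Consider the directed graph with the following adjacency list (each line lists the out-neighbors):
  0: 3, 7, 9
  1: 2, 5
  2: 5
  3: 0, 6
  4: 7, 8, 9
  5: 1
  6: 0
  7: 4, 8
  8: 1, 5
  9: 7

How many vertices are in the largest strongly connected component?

{0, 3, 6} are all mutually reachable — one SCC of size 3.
{4, 7, 9} are all mutually reachable — one SCC of size 3.
{1, 2, 5} are all mutually reachable — one SCC of size 3.
{8} is an SCC by itself.
The largest has 3 vertices.

3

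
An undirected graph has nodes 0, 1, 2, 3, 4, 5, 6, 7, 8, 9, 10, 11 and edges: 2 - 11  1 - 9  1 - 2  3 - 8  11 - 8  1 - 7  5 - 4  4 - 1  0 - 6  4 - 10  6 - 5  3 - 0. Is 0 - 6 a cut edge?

No

After removing 0 - 6, the path 0-3-8-11-2-1-4-5-6 still connects them, so the edge is not a bridge.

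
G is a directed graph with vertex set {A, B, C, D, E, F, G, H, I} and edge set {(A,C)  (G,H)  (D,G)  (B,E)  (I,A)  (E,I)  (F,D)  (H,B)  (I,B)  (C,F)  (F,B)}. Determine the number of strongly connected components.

1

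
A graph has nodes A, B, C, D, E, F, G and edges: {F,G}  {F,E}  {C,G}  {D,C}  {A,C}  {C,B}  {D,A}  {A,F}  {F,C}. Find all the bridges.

The edges on the cycle D-A-F-C-D are not bridges since each lies on that cycle.
But removing B-C disconnects B from C; removing E-F disconnects E from F — these are bridges.

B-C, E-F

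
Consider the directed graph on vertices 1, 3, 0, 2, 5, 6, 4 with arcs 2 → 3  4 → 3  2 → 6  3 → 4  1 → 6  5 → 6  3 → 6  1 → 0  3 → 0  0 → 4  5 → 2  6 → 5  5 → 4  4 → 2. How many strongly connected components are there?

{0, 2, 3, 4, 5, 6} are all mutually reachable — one SCC of size 6.
{1} is an SCC by itself.
That gives 2 strongly connected components.

2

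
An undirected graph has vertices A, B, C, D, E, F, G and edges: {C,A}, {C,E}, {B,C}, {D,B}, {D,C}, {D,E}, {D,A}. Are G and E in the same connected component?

No

The component containing G is {G}, and E is not in it.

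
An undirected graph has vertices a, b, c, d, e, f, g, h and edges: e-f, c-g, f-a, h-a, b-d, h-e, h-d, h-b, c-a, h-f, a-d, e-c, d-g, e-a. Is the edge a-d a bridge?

No

After removing a-d, the path a-h-d still connects them, so the edge is not a bridge.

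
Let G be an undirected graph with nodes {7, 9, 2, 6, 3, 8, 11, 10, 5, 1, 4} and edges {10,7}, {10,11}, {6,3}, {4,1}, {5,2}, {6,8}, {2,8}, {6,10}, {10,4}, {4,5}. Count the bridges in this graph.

4

The edges on the cycle 6-10-4-5-2-8-6 are not bridges since each lies on that cycle.
But removing 1—4 disconnects 1 from 4; removing 10—11 disconnects 10 from 11; removing 10—7 disconnects 10 from 7; removing 6—3 disconnects 6 from 3 — these are bridges.
That makes 4 bridges.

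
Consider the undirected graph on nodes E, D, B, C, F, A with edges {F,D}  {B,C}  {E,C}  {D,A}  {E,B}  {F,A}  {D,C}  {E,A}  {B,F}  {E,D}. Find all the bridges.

none

The edges on the cycle E-B-F-A-E are not bridges since each lies on that cycle.
Every edge lies on some cycle, so there are no bridges.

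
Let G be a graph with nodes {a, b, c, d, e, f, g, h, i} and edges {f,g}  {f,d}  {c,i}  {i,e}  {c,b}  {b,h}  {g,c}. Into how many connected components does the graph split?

a is isolated — a component by itself.
Starting from b we can reach b, c, d, e, f, g, h, i. That is one component of size 8.
Total: 2 components.

2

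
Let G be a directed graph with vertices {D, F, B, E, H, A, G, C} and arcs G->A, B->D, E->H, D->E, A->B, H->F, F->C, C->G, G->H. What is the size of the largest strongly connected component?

{A, B, C, D, E, F, G, H} are all mutually reachable — one SCC of size 8.
The largest has 8 vertices.

8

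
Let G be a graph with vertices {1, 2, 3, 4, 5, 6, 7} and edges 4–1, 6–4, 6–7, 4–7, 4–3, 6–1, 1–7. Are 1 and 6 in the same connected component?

Yes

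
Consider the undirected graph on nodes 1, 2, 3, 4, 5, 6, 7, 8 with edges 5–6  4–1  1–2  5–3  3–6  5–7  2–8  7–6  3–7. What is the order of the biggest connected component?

Starting from 1 we can reach 1, 2, 4, 8. That is one component of size 4.
Starting from 3 we can reach 3, 5, 6, 7. That is one component of size 4.
The largest has 4 vertices.

4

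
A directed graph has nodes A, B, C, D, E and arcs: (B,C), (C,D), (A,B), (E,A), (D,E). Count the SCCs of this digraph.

1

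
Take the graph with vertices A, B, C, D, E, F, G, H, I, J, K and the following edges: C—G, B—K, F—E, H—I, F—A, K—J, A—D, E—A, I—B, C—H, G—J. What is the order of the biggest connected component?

7

Starting from A we can reach A, D, E, F. That is one component of size 4.
Starting from B we can reach B, C, G, H, I, J, K. That is one component of size 7.
The largest has 7 vertices.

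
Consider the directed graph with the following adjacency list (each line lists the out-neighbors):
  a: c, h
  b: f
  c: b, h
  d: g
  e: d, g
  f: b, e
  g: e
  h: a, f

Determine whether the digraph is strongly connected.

No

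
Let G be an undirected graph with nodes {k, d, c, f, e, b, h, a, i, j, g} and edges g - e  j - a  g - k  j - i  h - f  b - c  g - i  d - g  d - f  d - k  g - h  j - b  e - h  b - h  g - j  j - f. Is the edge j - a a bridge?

Removing j - a leaves no path between j and a: the component count goes from 1 to 2. So it is a bridge.

Yes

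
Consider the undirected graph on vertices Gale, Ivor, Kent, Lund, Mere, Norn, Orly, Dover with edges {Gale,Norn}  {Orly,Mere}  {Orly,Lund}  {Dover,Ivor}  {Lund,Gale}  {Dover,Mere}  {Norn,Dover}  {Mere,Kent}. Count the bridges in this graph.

2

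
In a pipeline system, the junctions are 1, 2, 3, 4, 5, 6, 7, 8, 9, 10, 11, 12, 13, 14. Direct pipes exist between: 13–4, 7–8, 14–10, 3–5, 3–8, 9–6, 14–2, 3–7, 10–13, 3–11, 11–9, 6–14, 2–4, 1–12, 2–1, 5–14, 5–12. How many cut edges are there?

0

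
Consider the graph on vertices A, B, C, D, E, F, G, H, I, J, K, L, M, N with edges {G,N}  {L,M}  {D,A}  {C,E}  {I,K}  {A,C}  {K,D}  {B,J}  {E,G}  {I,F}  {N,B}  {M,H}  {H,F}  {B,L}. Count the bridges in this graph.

The edges on the cycle I-K-D-A-C-E-G-N-B-L-M-H-F-I are not bridges since each lies on that cycle.
But removing B-J disconnects B from J — this is a bridge.

1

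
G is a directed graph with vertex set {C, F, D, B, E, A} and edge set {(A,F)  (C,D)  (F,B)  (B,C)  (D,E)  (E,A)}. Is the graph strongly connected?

From F we can reach every vertex (A, B, C, D, E, F), and every vertex can reach F (A, B, C, D, E, F). So the whole graph is one strongly connected component.

Yes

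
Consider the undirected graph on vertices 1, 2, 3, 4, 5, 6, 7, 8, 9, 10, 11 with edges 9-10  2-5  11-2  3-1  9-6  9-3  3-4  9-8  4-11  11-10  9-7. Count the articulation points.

4

Removing 2 increases the component count from 1 to 2, so 2 is a cut vertex.
Removing 3 increases the component count from 1 to 2, so 3 is a cut vertex.
Removing 9 increases the component count from 1 to 4, so 9 is a cut vertex.
Likewise 11 is a cut vertex.
By contrast removing 6 leaves 1 component; it is not a cut vertex. No other vertex is a cut vertex either.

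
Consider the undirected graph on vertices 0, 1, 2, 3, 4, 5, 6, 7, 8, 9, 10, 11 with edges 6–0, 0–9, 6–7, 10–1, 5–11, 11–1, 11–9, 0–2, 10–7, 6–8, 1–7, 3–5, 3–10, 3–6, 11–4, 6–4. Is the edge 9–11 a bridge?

No

After removing 9–11, the path 9-0-6-4-11 still connects them, so the edge is not a bridge.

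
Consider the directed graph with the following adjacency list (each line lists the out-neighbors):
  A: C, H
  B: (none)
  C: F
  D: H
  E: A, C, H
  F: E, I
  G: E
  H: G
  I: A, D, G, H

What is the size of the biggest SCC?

8

{A, C, D, E, F, G, H, I} are all mutually reachable — one SCC of size 8.
{B} is an SCC by itself.
The largest has 8 vertices.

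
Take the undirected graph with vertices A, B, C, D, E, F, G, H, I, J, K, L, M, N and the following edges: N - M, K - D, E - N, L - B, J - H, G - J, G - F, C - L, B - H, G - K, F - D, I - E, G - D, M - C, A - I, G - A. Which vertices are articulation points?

Removing G increases the component count from 1 to 2, so G is a cut vertex.
By contrast removing D leaves 1 component; it is not a cut vertex. No other vertex is a cut vertex either.

G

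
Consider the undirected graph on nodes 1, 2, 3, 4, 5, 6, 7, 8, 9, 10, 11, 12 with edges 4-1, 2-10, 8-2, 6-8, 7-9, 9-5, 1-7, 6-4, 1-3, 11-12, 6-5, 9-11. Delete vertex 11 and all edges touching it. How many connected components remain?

2

With 11 gone, the remaining components are: {12}; {1, 2, 3, 4, 5, 6, 7, 8, 9, 10}.
That is 2 components.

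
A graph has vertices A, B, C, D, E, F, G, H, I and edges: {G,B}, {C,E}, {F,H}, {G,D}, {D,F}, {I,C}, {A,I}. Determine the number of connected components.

2

Starting from A we can reach A, C, E, I. That is one component of size 4.
Starting from B we can reach B, D, F, G, H. That is one component of size 5.
Total: 2 components.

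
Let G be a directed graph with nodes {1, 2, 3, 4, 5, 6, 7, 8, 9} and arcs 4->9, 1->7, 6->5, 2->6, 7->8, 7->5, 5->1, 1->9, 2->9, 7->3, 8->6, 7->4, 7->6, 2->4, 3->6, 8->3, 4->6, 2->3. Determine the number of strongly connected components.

3

{1, 3, 4, 5, 6, 7, 8} are all mutually reachable — one SCC of size 7.
{2} is an SCC by itself.
{9} is an SCC by itself.
That gives 3 strongly connected components.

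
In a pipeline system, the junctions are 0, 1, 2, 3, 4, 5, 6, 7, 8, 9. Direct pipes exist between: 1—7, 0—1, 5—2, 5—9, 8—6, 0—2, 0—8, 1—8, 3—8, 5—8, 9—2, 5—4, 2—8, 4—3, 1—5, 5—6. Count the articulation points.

Removing 1 increases the component count from 1 to 2, so 1 is a cut vertex.
By contrast removing 6 leaves 1 component; it is not a cut vertex. No other vertex is a cut vertex either.

1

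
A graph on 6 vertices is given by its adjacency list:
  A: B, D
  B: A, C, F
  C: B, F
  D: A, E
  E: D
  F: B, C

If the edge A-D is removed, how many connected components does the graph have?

2

Before removal there is 1 component.
A-D is a bridge — removing it separates A's side from D's side.
After removal: 2 components.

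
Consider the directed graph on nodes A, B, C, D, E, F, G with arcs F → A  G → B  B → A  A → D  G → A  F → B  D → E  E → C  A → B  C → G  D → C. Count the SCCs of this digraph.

2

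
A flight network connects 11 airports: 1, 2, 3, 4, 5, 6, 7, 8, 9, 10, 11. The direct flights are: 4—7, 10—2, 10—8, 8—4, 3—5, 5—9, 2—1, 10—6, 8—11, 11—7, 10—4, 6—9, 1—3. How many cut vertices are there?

1

Removing 10 increases the component count from 1 to 2, so 10 is a cut vertex.
By contrast removing 11 leaves 1 component; it is not a cut vertex. No other vertex is a cut vertex either.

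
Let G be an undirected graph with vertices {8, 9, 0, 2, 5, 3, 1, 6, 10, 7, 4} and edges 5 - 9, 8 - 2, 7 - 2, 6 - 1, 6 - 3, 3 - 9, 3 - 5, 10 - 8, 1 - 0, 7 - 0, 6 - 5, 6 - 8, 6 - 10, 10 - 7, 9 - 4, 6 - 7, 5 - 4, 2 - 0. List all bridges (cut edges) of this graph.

The edges on the cycle 6-10-8-6 are not bridges since each lies on that cycle.
Every edge lies on some cycle, so there are no bridges.

none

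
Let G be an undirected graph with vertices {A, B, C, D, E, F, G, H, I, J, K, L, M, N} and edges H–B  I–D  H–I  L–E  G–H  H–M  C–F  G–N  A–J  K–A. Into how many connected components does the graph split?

4

Starting from C we can reach C, F. That is one component of size 2.
Starting from E we can reach E, L. That is one component of size 2.
Starting from A we can reach A, J, K. That is one component of size 3.
Starting from B we can reach B, D, G, H, I, M, N. That is one component of size 7.
Total: 4 components.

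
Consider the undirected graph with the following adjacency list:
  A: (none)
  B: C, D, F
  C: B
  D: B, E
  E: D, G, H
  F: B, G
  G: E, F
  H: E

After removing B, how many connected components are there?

3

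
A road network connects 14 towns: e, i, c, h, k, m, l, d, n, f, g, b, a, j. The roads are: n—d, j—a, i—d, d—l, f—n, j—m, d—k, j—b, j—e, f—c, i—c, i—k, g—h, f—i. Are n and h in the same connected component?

The component containing n is {c, d, f, i, k, l, n}, and h is not in it.

No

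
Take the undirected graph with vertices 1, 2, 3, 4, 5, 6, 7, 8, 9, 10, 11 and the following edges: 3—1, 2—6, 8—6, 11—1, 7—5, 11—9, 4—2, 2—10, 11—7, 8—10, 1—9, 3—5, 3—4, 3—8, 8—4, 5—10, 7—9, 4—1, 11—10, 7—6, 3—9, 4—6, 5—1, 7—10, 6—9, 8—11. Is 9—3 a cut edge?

No

After removing 9—3, the path 9-1-3 still connects them, so the edge is not a bridge.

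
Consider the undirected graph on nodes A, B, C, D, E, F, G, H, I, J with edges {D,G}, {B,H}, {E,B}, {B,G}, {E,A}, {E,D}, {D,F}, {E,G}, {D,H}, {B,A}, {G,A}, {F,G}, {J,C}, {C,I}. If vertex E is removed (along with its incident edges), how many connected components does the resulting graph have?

2

With E gone, the remaining components are: {C, I, J}; {A, B, D, F, G, H}.
That is 2 components.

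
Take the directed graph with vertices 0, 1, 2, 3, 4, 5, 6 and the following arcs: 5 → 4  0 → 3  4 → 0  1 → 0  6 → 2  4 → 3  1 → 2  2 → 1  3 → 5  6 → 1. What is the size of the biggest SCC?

{0, 3, 4, 5} are all mutually reachable — one SCC of size 4.
{1, 2} are all mutually reachable — one SCC of size 2.
{6} is an SCC by itself.
The largest has 4 vertices.

4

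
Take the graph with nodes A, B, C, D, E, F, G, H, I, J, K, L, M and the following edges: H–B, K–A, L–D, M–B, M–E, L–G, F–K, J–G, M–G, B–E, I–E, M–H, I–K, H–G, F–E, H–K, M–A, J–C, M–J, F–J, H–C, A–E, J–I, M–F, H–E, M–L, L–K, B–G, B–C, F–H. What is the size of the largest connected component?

Starting from A we can reach A, B, C, D, E, F, G, H, I, J, K, L, M. That is one component of size 13.
The largest has 13 vertices.

13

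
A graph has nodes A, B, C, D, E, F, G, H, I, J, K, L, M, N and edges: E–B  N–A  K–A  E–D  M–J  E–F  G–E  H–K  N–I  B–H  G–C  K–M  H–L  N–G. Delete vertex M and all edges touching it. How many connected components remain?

2

With M gone, the remaining components are: {J}; {A, B, C, D, E, F, G, H, I, K, L, N}.
That is 2 components.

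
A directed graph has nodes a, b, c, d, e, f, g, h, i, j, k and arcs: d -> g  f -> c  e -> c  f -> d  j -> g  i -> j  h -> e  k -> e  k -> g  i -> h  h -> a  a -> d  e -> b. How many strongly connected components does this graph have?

11

{f} is an SCC by itself.
{a} is an SCC by itself.
{b} is an SCC by itself.
{c} is an SCC by itself.
{i} is an SCC by itself.
(and 6 more singleton SCCs)
That gives 11 strongly connected components.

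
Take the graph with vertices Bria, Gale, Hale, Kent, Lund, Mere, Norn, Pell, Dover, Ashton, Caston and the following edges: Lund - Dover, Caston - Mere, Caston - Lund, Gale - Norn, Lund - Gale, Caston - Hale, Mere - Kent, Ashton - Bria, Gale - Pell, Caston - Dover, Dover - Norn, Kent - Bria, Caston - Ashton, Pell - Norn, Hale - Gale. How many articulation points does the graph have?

1

Removing Caston increases the component count from 1 to 2, so Caston is a cut vertex.
By contrast removing Ashton leaves 1 component; it is not a cut vertex. No other vertex is a cut vertex either.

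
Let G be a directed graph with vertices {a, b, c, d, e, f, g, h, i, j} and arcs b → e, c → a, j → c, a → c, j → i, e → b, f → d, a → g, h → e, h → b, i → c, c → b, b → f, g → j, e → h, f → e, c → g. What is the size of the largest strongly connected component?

{a, c, g, i, j} are all mutually reachable — one SCC of size 5.
{b, e, f, h} are all mutually reachable — one SCC of size 4.
{d} is an SCC by itself.
The largest has 5 vertices.

5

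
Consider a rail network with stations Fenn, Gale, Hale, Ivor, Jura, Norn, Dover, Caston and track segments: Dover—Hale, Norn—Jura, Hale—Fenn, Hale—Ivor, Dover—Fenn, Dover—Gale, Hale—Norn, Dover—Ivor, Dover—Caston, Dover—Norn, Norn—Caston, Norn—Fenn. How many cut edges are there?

2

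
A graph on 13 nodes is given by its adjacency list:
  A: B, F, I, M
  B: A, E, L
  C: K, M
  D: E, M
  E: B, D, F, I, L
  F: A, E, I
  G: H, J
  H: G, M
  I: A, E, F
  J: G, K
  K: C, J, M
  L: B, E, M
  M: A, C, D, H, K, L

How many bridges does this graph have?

0

The edges on the cycle M-L-B-A-M are not bridges since each lies on that cycle.
Every edge lies on some cycle, so there are no bridges.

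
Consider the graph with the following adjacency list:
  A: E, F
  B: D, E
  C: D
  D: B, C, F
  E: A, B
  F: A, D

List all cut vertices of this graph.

D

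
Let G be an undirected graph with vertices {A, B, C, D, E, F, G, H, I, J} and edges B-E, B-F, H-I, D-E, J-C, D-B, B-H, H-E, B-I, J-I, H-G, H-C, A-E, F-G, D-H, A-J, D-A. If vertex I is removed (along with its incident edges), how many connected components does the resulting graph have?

1

With I gone, the remaining components are: {A, B, C, D, E, F, G, H, J}.
That is 1 component.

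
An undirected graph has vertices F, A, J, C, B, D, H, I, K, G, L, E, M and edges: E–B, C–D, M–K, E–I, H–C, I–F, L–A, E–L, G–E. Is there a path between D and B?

The component containing D is {C, D, H}, and B is not in it.

No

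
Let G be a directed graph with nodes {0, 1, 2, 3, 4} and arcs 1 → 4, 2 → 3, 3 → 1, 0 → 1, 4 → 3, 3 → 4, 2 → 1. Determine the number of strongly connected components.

3

{1, 3, 4} are all mutually reachable — one SCC of size 3.
{2} is an SCC by itself.
{0} is an SCC by itself.
That gives 3 strongly connected components.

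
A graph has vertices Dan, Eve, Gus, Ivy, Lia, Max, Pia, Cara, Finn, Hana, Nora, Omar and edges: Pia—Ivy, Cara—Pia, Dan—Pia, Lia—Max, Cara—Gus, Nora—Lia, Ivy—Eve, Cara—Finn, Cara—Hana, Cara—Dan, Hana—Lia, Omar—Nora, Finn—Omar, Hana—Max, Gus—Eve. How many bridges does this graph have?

The edges on the cycle Cara-Dan-Pia-Cara are not bridges since each lies on that cycle.
Every edge lies on some cycle, so there are no bridges.

0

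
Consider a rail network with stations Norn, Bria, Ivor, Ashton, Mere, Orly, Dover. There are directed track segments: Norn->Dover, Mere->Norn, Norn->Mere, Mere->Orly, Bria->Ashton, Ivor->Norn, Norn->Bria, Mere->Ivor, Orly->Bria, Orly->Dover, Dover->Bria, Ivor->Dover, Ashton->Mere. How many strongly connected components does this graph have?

1

{Bria, Ivor, Mere, Norn, Orly, Dover, Ashton} are all mutually reachable — one SCC of size 7.
That gives 1 strongly connected component.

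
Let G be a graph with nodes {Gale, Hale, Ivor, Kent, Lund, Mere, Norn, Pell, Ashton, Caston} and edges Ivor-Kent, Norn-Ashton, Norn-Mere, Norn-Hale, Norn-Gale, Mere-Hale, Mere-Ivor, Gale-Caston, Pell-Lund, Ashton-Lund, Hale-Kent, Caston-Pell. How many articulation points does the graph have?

1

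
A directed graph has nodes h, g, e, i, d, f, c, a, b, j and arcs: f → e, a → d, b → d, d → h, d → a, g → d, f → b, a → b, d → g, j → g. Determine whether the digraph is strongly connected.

There is no directed path from d to f, so the graph is not strongly connected.

No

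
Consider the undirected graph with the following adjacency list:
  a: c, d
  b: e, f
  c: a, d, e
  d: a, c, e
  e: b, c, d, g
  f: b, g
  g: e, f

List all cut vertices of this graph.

e

Removing e increases the component count from 1 to 2, so e is a cut vertex.
By contrast removing b leaves 1 component; it is not a cut vertex. No other vertex is a cut vertex either.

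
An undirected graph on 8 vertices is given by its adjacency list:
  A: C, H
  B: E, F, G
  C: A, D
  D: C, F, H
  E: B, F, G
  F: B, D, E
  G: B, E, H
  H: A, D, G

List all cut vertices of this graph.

Removing B, for instance, still leaves 1 component. No single vertex removal increases the component count — the graph has no articulation points.

none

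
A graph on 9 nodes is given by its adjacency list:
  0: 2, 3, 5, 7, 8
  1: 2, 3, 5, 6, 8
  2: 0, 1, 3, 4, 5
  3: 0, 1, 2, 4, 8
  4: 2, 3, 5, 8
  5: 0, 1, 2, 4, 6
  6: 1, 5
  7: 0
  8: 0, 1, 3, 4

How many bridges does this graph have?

1

The edges on the cycle 1-3-4-5-1 are not bridges since each lies on that cycle.
But removing 7-0 disconnects 7 from 0 — this is a bridge.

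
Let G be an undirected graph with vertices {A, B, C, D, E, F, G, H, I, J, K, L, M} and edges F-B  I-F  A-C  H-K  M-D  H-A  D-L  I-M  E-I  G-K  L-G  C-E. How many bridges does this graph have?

The edges on the cycle H-A-C-E-I-M-D-L-G-K-H are not bridges since each lies on that cycle.
But removing F-I disconnects F from I; removing F-B disconnects F from B — these are bridges.
That makes 2 bridges.

2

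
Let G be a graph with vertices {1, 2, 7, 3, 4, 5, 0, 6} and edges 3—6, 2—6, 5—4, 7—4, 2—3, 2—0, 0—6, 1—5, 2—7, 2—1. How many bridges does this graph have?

The edges on the cycle 2-3-6-2 are not bridges since each lies on that cycle.
Every edge lies on some cycle, so there are no bridges.

0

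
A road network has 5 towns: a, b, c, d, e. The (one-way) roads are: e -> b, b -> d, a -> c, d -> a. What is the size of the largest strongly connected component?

1

{b} is an SCC by itself.
{a} is an SCC by itself.
{e} is an SCC by itself.
{d} is an SCC by itself.
{c} is an SCC by itself.
The largest has 1 vertex.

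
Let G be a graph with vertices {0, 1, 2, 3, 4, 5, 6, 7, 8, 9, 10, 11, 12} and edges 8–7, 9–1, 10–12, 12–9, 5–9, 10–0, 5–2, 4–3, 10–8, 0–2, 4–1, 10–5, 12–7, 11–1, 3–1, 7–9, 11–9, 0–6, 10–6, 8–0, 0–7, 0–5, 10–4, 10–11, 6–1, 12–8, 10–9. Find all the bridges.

The edges on the cycle 10-12-8-0-5-10 are not bridges since each lies on that cycle.
Every edge lies on some cycle, so there are no bridges.

none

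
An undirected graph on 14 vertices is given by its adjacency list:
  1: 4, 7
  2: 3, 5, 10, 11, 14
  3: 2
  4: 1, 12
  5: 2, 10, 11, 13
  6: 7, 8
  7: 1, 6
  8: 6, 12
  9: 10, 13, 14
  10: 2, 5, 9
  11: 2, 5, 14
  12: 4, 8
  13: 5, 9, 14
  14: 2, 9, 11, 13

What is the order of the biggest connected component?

Starting from 1 we can reach 1, 4, 6, 7, 8, 12. That is one component of size 6.
Starting from 2 we can reach 2, 3, 5, 9, 10, 11, 13, 14. That is one component of size 8.
The largest has 8 vertices.

8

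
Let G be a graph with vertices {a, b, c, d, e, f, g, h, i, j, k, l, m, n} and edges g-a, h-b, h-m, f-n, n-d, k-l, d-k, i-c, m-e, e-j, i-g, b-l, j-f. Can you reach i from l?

No

The component containing l is {b, d, e, f, h, j, k, l, m, n}, and i is not in it.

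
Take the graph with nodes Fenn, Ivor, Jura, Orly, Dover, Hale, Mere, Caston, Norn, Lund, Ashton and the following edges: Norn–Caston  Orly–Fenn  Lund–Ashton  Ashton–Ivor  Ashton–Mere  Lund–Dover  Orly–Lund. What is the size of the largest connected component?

Hale is isolated — a component by itself.
Jura is isolated — a component by itself.
Starting from Norn we can reach Norn, Caston. That is one component of size 2.
Starting from Fenn we can reach Fenn, Ivor, Lund, Mere, Orly, Dover, Ashton. That is one component of size 7.
The largest has 7 vertices.

7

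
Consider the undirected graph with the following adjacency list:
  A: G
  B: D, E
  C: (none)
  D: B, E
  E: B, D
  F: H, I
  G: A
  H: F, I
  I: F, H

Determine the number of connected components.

4

C is isolated — a component by itself.
Starting from A we can reach A, G. That is one component of size 2.
Starting from B we can reach B, D, E. That is one component of size 3.
Starting from F we can reach F, H, I. That is one component of size 3.
Total: 4 components.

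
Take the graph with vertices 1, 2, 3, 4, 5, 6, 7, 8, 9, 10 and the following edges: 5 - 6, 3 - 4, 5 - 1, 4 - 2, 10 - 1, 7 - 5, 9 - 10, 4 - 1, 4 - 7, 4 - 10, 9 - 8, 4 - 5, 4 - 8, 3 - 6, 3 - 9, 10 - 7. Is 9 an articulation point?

Deleting 9 leaves 1 component (was 1) (its neighbors 3, 8, 10 remain connected to each other), so 9 is not a cut vertex.

No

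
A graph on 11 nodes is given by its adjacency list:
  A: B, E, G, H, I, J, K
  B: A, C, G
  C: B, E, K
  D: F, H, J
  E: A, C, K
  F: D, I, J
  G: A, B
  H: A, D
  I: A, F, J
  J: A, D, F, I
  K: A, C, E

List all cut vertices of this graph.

A

Removing A increases the component count from 1 to 2, so A is a cut vertex.
By contrast removing J leaves 1 component; it is not a cut vertex. No other vertex is a cut vertex either.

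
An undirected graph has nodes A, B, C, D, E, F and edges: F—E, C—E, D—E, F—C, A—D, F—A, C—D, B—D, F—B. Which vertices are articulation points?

none

Removing B, for instance, still leaves 1 component. No single vertex removal increases the component count — the graph has no articulation points.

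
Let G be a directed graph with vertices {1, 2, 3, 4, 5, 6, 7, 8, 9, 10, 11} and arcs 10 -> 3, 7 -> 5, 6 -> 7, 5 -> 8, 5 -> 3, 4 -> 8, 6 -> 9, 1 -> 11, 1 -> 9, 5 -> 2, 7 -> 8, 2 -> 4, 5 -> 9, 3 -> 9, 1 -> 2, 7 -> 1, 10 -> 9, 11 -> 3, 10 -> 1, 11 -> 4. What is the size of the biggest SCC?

1

{6} is an SCC by itself.
{2} is an SCC by itself.
{7} is an SCC by itself.
{5} is an SCC by itself.
{11} is an SCC by itself.
(and 6 more singleton SCCs)
The largest has 1 vertex.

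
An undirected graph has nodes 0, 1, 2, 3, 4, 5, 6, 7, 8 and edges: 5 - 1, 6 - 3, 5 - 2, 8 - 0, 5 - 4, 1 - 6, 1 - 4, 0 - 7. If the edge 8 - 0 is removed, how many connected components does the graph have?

Before removal there are 2 components.
8 - 0 is a bridge — removing it separates 8's side from 0's side.
After removal: 3 components.

3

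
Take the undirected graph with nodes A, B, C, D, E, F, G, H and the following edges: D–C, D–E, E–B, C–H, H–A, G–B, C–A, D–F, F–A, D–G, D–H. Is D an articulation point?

Deleting D raises the number of components from 1 to 2, so D is a cut vertex.

Yes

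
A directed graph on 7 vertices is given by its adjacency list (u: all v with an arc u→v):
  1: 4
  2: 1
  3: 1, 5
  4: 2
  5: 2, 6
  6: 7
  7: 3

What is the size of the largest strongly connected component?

{3, 5, 6, 7} are all mutually reachable — one SCC of size 4.
{1, 2, 4} are all mutually reachable — one SCC of size 3.
The largest has 4 vertices.

4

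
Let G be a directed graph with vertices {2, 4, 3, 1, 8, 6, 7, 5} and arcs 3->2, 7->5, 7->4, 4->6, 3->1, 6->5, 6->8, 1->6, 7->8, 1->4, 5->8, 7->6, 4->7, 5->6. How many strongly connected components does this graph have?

6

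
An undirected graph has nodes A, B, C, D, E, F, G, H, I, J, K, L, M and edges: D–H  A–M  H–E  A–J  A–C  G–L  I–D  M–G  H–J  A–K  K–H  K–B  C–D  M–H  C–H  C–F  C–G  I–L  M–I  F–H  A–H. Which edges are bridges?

The edges on the cycle C-F-H-D-C are not bridges since each lies on that cycle.
But removing E–H disconnects E from H; removing K–B disconnects K from B — these are bridges.

B-K, E-H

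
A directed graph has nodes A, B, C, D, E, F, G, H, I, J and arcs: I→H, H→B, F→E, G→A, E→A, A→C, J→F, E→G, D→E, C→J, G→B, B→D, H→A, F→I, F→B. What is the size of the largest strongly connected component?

{A, B, C, D, E, F, G, H, I, J} are all mutually reachable — one SCC of size 10.
The largest has 10 vertices.

10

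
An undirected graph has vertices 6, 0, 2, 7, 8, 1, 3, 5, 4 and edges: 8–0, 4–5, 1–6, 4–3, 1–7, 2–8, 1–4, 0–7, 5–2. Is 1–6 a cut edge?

Removing 1–6 leaves no path between 1 and 6: the component count goes from 1 to 2. So it is a bridge.

Yes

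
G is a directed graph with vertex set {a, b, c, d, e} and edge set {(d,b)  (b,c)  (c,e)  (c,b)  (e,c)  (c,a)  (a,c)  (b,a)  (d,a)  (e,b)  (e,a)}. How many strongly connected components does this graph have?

2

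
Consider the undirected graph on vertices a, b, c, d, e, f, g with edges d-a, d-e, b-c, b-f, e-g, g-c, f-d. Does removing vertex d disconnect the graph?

Yes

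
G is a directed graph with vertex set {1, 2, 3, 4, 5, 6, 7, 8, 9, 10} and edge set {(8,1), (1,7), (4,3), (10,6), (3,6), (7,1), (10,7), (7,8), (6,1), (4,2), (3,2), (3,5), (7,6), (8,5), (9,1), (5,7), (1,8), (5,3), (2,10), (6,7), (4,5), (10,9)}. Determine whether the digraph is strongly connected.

There is no directed path from 5 to 4, so the graph is not strongly connected.

No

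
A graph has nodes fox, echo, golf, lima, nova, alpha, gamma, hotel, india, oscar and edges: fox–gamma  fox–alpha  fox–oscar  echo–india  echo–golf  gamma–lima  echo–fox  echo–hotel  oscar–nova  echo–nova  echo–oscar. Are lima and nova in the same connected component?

From lima we can reach fox, echo, golf, lima, nova, alpha, gamma, hotel, india, oscar, which includes nova.

Yes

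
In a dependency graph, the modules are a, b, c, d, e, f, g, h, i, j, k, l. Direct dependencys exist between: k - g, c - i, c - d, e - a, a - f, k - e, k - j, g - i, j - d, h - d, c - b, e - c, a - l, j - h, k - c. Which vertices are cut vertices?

a, c, e

Removing a increases the component count from 1 to 3, so a is a cut vertex.
Removing c increases the component count from 1 to 2, so c is a cut vertex.
Removing e increases the component count from 1 to 2, so e is a cut vertex.
By contrast removing g leaves 1 component; it is not a cut vertex. No other vertex is a cut vertex either.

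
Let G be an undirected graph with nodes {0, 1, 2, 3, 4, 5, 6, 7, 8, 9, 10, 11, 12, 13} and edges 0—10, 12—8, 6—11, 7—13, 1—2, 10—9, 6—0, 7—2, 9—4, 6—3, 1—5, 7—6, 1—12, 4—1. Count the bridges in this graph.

6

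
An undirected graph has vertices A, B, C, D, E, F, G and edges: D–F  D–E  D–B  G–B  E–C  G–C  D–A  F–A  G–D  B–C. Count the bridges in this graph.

The edges on the cycle D-F-A-D are not bridges since each lies on that cycle.
Every edge lies on some cycle, so there are no bridges.

0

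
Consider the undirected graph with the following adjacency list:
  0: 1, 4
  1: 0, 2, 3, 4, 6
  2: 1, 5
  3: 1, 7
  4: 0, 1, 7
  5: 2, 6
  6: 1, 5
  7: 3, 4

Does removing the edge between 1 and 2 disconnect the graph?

After removing 1-2, the path 1-6-5-2 still connects them, so the edge is not a bridge.

No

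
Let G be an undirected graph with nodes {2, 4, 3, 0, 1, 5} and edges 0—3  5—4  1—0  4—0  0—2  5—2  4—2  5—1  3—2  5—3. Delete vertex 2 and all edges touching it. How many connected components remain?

1

With 2 gone, the remaining components are: {0, 1, 3, 4, 5}.
That is 1 component.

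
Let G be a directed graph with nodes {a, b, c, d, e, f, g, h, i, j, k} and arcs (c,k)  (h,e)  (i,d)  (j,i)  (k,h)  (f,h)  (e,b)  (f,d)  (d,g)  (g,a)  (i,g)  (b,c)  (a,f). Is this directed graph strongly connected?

No

There is no directed path from i to j, so the graph is not strongly connected.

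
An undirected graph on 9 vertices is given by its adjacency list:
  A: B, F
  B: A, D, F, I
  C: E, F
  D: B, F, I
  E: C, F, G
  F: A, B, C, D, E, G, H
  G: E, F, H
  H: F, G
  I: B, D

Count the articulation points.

Removing F increases the component count from 1 to 2, so F is a cut vertex.
By contrast removing C leaves 1 component; it is not a cut vertex. No other vertex is a cut vertex either.

1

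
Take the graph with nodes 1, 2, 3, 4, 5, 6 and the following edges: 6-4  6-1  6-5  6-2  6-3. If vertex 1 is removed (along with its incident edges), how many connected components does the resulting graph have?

With 1 gone, the remaining components are: {2, 3, 4, 5, 6}.
That is 1 component.

1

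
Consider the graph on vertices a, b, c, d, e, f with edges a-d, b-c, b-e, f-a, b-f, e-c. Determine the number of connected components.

1

Starting from a we can reach a, b, c, d, e, f. That is one component of size 6.
Total: 1 component.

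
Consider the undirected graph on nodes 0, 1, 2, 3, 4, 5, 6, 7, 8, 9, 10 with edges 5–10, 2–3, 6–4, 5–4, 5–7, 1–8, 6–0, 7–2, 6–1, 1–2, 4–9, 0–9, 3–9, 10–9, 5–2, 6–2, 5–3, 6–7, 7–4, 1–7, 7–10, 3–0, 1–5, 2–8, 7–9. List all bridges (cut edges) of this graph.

none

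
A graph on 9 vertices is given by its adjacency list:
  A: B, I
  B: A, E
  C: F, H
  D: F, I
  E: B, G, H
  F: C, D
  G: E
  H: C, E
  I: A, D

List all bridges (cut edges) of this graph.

The edges on the cycle H-C-F-D-I-A-B-E-H are not bridges since each lies on that cycle.
But removing G-E disconnects G from E — this is a bridge.

E-G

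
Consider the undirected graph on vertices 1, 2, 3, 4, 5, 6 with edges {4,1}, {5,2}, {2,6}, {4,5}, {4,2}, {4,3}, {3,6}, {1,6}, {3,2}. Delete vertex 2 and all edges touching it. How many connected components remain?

1

With 2 gone, the remaining components are: {1, 3, 4, 5, 6}.
That is 1 component.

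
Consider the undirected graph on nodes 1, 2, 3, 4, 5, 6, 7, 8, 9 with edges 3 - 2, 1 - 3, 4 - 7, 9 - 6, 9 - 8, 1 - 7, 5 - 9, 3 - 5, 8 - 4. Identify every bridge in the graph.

2-3, 6-9

The edges on the cycle 1-3-5-9-8-4-7-1 are not bridges since each lies on that cycle.
But removing 2 - 3 disconnects 2 from 3; removing 9 - 6 disconnects 9 from 6 — these are bridges.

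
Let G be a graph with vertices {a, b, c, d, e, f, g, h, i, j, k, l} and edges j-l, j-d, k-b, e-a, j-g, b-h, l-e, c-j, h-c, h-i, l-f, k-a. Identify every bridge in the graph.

d-j, f-l, g-j, h-i

The edges on the cycle k-b-h-c-j-l-e-a-k are not bridges since each lies on that cycle.
But removing g-j disconnects g from j; removing f-l disconnects f from l; removing d-j disconnects d from j; removing h-i disconnects h from i — these are bridges.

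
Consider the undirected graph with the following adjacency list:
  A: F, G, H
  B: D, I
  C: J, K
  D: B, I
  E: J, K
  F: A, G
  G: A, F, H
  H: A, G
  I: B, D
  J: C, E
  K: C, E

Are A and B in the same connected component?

No

The component containing A is {A, F, G, H}, and B is not in it.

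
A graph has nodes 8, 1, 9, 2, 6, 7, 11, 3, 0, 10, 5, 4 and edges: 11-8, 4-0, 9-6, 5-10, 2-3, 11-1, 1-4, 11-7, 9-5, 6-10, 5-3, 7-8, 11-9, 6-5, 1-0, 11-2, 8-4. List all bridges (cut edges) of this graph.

The edges on the cycle 9-6-10-5-9 are not bridges since each lies on that cycle.
Every edge lies on some cycle, so there are no bridges.

none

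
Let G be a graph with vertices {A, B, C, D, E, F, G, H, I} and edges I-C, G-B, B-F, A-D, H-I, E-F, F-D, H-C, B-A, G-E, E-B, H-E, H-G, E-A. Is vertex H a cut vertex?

Yes

Deleting H raises the number of components from 1 to 2, so H is a cut vertex.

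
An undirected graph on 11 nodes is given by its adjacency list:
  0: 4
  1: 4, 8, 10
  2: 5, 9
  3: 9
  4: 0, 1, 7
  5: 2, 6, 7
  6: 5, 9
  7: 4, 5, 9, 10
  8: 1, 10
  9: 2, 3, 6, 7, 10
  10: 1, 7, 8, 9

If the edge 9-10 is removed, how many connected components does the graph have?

1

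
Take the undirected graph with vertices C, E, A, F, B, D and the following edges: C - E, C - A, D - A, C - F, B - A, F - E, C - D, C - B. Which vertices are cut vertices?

C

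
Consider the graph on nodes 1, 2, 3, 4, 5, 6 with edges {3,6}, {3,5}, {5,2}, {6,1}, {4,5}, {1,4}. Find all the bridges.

2-5

The edges on the cycle 3-6-1-4-5-3 are not bridges since each lies on that cycle.
But removing 5 - 2 disconnects 5 from 2 — this is a bridge.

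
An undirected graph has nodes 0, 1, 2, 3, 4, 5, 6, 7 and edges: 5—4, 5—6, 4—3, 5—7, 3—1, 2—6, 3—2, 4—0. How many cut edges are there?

The edges on the cycle 5-4-3-2-6-5 are not bridges since each lies on that cycle.
But removing 3—1 disconnects 3 from 1; removing 4—0 disconnects 4 from 0; removing 5—7 disconnects 5 from 7 — these are bridges.
That makes 3 bridges.

3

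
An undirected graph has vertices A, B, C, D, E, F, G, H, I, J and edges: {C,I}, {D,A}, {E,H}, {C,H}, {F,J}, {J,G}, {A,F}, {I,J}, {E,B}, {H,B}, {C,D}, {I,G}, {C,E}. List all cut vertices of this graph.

Removing C increases the component count from 1 to 2, so C is a cut vertex.
By contrast removing E leaves 1 component; it is not a cut vertex. No other vertex is a cut vertex either.

C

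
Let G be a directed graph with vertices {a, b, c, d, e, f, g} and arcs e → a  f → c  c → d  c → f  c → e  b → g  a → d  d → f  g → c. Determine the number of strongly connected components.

3

{a, c, d, e, f} are all mutually reachable — one SCC of size 5.
{b} is an SCC by itself.
{g} is an SCC by itself.
That gives 3 strongly connected components.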